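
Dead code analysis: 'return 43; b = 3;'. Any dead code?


statement follows a return and is unreachable
Dead: 'b = 3'


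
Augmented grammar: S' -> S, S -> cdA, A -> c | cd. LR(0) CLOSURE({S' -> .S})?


Start: S' -> .S
For each item with dot before a nonterminal B, add B -> .γ for every B-production
Closure: [S' -> .S, S -> .cdA]


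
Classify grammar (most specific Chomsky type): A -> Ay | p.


Left-linear: every RHS is a terminal or one nonterminal followed by a terminal
Classification: Type 3 (Regular)


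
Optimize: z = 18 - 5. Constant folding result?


18 - 5 = 13 at compile time
Optimized: z = 13


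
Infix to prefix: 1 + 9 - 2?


left-to-right (same/higher precedence on left): tree is (- (+ 1 9) 2)
Prefix: - + 1 9 2


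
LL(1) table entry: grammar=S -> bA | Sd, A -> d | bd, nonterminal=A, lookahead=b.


For [A, b]: 'b' ∈ FIRST(bd)
Entry: A -> bd


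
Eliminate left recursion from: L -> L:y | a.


Left-recursive alternatives: L:y; non-recursive: a
Introduce L': L -> aL', L' -> :yL' | ε


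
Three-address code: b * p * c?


Break into single-operator statements:
t1 = b * p
t2 = t1 * c


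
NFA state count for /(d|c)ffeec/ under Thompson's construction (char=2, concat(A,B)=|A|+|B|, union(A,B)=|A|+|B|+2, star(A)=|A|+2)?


Syntax tree has 7 char leaf(s), 1 union(s), 0 star(s)
chars contribute 7×2 = 14; each union adds +2; each star adds +2
Total: 14 + 2 + 0 = 16 states


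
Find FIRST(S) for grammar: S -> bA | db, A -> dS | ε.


Per alternative of S: FIRST(bA) = {b}; FIRST(db) = {d}
FIRST(S) = {b, d}


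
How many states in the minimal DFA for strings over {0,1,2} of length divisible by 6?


Track length mod 6: states 0..5, accept at 0
Minimal DFA: 6 states


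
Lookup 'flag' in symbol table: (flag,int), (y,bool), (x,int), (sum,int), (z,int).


Lookup 'flag' → type int


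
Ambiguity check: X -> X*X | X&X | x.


'x*x&x' has two parse trees (no precedence encoded between * and &)
Ambiguous


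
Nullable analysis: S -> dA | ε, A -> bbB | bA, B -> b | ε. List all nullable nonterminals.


A nonterminal is nullable iff some alternative derives ε (directly, or every symbol in it is nullable)
Nullable: {B, S}


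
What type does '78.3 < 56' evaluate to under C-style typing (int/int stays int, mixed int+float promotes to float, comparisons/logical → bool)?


Operand types: float < int
Rule: comparison yields bool
Result type: bool


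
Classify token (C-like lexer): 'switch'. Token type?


Pattern: reserved word
Type: KEYWORD


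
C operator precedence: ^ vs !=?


'!=' is equality (level 6); '^' is bitwise XOR (level 4)
Higher level binds tighter
'!=' has higher precedence than '^'


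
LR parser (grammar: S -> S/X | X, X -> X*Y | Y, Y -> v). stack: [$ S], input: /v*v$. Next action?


shift '/' to continue S -> S/X
Action: shift


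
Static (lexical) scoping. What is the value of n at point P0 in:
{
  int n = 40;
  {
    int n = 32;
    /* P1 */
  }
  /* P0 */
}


n declared in the same block as P0
n = 40


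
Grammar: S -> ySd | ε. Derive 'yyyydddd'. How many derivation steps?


Derivation: S => ySd => yySdd => yyySddd => yyyySdddd => yyyydddd
Steps: 5


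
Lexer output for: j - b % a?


Scan left to right, longest-match per lexeme
Tokens: ID(j), OP(-), ID(b), OP(%), ID(a)


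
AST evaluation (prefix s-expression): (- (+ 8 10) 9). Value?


Evaluate inner: (+ 8 10) = 18
Evaluate root: (- 18 9) = 9
Result: 9


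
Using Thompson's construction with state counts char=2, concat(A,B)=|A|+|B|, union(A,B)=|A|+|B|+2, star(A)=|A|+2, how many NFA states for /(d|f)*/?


Syntax tree has 2 char leaf(s), 1 union(s), 1 star(s)
chars contribute 2×2 = 4; each union adds +2; each star adds +2
Total: 4 + 2 + 2 = 8 states


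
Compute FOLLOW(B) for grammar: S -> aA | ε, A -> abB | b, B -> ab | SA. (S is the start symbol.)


$ ∈ FOLLOW(S). For each A -> αBβ: add FIRST(β)\{ε} to FOLLOW(B); if β nullable, add FOLLOW(A).
FOLLOW(B) = {$, a, b}


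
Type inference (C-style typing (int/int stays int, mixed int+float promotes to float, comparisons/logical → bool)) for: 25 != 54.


Operand types: int != int
Rule: comparison yields bool
Result type: bool


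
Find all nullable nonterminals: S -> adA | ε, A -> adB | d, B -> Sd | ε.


A nonterminal is nullable iff some alternative derives ε (directly, or every symbol in it is nullable)
Nullable: {B, S}


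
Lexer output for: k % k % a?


Scan left to right, longest-match per lexeme
Tokens: ID(k), OP(%), ID(k), OP(%), ID(a)


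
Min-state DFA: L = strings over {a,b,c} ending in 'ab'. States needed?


Track the longest suffix of input matching a prefix of 'ab': 3 classes (prefixes of length 0..2)
Minimal DFA: 3 states


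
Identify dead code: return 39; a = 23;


statement follows a return and is unreachable
Dead: 'a = 23'


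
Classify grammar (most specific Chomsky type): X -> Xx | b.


Left-linear: every RHS is a terminal or one nonterminal followed by a terminal
Classification: Type 3 (Regular)


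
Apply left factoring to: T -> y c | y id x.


Common prefix: 'y'
Factored: T -> y T', T' -> c | id x


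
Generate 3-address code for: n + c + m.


Break into single-operator statements:
t1 = n + c
t2 = t1 + m


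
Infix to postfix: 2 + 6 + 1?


Left to right (same or higher precedence on left)
Postfix: 2 6 + 1 +


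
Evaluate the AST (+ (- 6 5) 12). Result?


Evaluate inner: (- 6 5) = 1
Evaluate root: (+ 1 12) = 13
Result: 13


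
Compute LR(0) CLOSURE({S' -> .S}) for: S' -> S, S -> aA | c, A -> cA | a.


Start: S' -> .S
For each item with dot before a nonterminal B, add B -> .γ for every B-production
Closure: [S' -> .S, S -> .aA, S -> .c]


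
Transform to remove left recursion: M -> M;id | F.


Left-recursive alternatives: M;id; non-recursive: F
Introduce M': M -> FM', M' -> ;idM' | ε


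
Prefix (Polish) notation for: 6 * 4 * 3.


left-to-right (same/higher precedence on left): tree is (* (* 6 4) 3)
Prefix: * * 6 4 3


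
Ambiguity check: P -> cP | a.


right-linear, alternatives start with distinct terminals 'c' vs 'a': unique leftmost derivation
Unambiguous


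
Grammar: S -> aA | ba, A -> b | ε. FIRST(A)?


Per alternative of A: FIRST(b) = {b}; FIRST(ε) = {ε}
FIRST(A) = {b, ε}


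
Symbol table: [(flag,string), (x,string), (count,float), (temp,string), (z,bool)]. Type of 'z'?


Lookup 'z' → type bool


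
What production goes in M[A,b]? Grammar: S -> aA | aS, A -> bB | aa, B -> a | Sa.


For [A, b]: 'b' ∈ FIRST(bB)
Entry: A -> bB


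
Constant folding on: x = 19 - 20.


19 - 20 = -1 at compile time
Optimized: x = -1


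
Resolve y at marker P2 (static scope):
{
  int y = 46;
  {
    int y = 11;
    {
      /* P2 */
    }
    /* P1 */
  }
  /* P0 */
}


P2's block does not declare y; resolves to the enclosing declaration at depth 1
y = 11


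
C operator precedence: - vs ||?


'-' is additive (level 9); '||' is logical OR (level 1)
Higher level binds tighter
'-' has higher precedence than '||'


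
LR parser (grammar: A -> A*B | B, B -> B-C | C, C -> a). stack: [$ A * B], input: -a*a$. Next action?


'-' can extend B; shift to build B -> B-C
Action: shift


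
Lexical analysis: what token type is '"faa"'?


Pattern: double-quoted sequence
Type: STRING_LITERAL


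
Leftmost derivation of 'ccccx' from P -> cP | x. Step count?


Derivation: P => cP => ccP => cccP => ccccP => ccccx
Steps: 5


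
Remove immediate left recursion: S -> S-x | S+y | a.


Left-recursive alternatives: S-x, S+y; non-recursive: a
Introduce S': S -> aS', S' -> -xS' | +yS' | ε


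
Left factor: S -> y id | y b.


Common prefix: 'y'
Factored: S -> y S', S' -> id | b


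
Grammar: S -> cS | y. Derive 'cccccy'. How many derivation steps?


Derivation: S => cS => ccS => cccS => ccccS => cccccS => cccccy
Steps: 6


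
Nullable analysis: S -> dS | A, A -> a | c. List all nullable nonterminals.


A nonterminal is nullable iff some alternative derives ε (directly, or every symbol in it is nullable)
Nullable: {}


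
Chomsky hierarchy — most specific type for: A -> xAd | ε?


Single nonterminal LHS, but x^n d^n is not regular
Classification: Type 2 (Context-Free)


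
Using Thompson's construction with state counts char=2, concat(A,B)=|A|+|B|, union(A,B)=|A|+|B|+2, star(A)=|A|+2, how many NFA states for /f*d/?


Syntax tree has 2 char leaf(s), 0 union(s), 1 star(s)
chars contribute 2×2 = 4; each union adds +2; each star adds +2
Total: 4 + 0 + 2 = 6 states


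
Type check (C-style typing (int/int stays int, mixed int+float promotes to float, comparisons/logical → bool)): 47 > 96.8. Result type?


Operand types: int > float
Rule: comparison yields bool
Result type: bool


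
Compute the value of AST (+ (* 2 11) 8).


Evaluate inner: (* 2 11) = 22
Evaluate root: (+ 22 8) = 30
Result: 30


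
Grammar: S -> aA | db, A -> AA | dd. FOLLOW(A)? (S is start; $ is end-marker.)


$ ∈ FOLLOW(S). For each A -> αBβ: add FIRST(β)\{ε} to FOLLOW(B); if β nullable, add FOLLOW(A).
FOLLOW(A) = {$, d}


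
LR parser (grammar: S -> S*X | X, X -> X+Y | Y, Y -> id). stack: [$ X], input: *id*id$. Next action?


lookahead ∉ {+} so X won't extend; reduce S -> X
Action: reduce (S -> X)


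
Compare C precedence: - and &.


'-' is additive (level 9); '&' is bitwise AND (level 5)
Higher level binds tighter
'-' has higher precedence than '&'


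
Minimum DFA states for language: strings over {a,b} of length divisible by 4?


Track length mod 4: states 0..3, accept at 0
Minimal DFA: 4 states


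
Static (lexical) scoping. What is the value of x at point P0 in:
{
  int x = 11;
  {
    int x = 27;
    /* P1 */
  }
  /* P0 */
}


x declared in the same block as P0
x = 11


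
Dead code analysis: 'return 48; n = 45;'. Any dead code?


statement follows a return and is unreachable
Dead: 'n = 45'


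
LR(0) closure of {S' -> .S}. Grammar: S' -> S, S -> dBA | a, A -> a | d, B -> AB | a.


Start: S' -> .S
For each item with dot before a nonterminal B, add B -> .γ for every B-production
Closure: [S' -> .S, S -> .dBA, S -> .a]


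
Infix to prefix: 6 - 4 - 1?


left-to-right (same/higher precedence on left): tree is (- (- 6 4) 1)
Prefix: - - 6 4 1


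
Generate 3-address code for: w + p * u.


Break into single-operator statements:
t1 = p * u
t2 = w + t1


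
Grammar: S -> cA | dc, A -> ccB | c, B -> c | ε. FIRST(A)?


Per alternative of A: FIRST(ccB) = {c}; FIRST(c) = {c}
FIRST(A) = {c}


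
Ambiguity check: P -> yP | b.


right-linear, alternatives start with distinct terminals 'y' vs 'b': unique leftmost derivation
Unambiguous


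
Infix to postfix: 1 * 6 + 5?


Left to right (same or higher precedence on left)
Postfix: 1 6 * 5 +


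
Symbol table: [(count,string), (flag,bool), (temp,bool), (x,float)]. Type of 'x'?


Lookup 'x' → type float


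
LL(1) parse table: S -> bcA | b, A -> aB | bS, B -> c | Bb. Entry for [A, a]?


For [A, a]: 'a' ∈ FIRST(aB)
Entry: A -> aB


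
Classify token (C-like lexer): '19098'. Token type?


Pattern: digits only
Type: INTEGER_LITERAL


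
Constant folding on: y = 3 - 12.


3 - 12 = -9 at compile time
Optimized: y = -9


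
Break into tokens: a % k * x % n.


Scan left to right, longest-match per lexeme
Tokens: ID(a), OP(%), ID(k), OP(*), ID(x), OP(%), ID(n)


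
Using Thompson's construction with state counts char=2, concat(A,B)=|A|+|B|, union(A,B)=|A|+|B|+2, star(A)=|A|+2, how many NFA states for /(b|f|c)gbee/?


Syntax tree has 7 char leaf(s), 2 union(s), 0 star(s)
chars contribute 7×2 = 14; each union adds +2; each star adds +2
Total: 14 + 4 + 0 = 18 states


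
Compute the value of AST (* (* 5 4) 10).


Evaluate inner: (* 5 4) = 20
Evaluate root: (* 20 10) = 200
Result: 200


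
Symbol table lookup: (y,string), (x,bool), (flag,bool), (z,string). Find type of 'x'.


Lookup 'x' → type bool


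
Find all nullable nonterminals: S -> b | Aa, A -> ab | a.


A nonterminal is nullable iff some alternative derives ε (directly, or every symbol in it is nullable)
Nullable: {}


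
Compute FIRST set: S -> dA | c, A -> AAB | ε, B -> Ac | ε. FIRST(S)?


Per alternative of S: FIRST(dA) = {d}; FIRST(c) = {c}
FIRST(S) = {c, d}


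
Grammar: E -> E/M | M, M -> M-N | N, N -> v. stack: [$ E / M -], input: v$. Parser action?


no handle; shift 'v'
Action: shift


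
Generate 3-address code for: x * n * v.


Break into single-operator statements:
t1 = x * n
t2 = t1 * v


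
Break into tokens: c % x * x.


Scan left to right, longest-match per lexeme
Tokens: ID(c), OP(%), ID(x), OP(*), ID(x)


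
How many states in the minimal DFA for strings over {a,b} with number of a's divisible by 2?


Track (count of a) mod 2: states 0..1, accept at 0
Minimal DFA: 2 states


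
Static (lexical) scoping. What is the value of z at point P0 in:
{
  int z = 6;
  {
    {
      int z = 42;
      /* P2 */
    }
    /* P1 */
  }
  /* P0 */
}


z declared in the same block as P0
z = 6


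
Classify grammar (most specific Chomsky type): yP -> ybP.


LHS has context (more than one symbol) and |LHS| ≤ |RHS|
Classification: Type 1 (Context-Sensitive)


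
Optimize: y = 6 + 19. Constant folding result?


6 + 19 = 25 at compile time
Optimized: y = 25


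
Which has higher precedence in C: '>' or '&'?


'>' is relational (level 7); '&' is bitwise AND (level 5)
Higher level binds tighter
'>' has higher precedence than '&'


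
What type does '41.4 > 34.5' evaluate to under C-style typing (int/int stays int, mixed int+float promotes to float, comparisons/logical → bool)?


Operand types: float > float
Rule: comparison yields bool
Result type: bool


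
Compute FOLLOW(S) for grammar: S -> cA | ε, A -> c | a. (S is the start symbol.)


$ ∈ FOLLOW(S). For each A -> αBβ: add FIRST(β)\{ε} to FOLLOW(B); if β nullable, add FOLLOW(A).
FOLLOW(S) = {$}


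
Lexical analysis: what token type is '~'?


Pattern: operator symbol
Type: OPERATOR


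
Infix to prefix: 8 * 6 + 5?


left-to-right (same/higher precedence on left): tree is (+ (* 8 6) 5)
Prefix: + * 8 6 5


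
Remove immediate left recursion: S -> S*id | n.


Left-recursive alternatives: S*id; non-recursive: n
Introduce S': S -> nS', S' -> *idS' | ε


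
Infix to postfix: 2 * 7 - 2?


Left to right (same or higher precedence on left)
Postfix: 2 7 * 2 -


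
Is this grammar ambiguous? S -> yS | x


right-linear, alternatives start with distinct terminals 'y' vs 'x': unique leftmost derivation
Unambiguous


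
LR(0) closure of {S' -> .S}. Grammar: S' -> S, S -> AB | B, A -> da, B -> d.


Start: S' -> .S
For each item with dot before a nonterminal B, add B -> .γ for every B-production
Closure: [S' -> .S, S -> .AB, S -> .B, A -> .da, B -> .d]


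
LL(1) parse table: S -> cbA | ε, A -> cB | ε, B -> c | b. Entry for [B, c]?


For [B, c]: 'c' ∈ FIRST(c)
Entry: B -> c


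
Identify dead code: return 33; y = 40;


statement follows a return and is unreachable
Dead: 'y = 40'


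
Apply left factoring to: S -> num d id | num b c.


Common prefix: 'num'
Factored: S -> num S', S' -> d id | b c


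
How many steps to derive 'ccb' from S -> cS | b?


Derivation: S => cS => ccS => ccb
Steps: 3


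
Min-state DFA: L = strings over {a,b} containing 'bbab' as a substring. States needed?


KMP-style automaton: 4 progress states + 1 absorbing accept = 5
Minimal DFA: 5 states


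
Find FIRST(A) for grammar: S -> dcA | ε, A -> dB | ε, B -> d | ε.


Per alternative of A: FIRST(dB) = {d}; FIRST(ε) = {ε}
FIRST(A) = {d, ε}


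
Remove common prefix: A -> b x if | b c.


Common prefix: 'b'
Factored: A -> b A', A' -> x if | c


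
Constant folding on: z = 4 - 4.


4 - 4 = 0 at compile time
Optimized: z = 0


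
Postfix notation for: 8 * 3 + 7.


Left to right (same or higher precedence on left)
Postfix: 8 3 * 7 +


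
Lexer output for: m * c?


Scan left to right, longest-match per lexeme
Tokens: ID(m), OP(*), ID(c)


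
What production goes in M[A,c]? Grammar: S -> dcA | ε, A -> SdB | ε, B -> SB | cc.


For [A, c]: ε is nullable and 'c' ∈ FOLLOW(A)
Entry: A -> ε


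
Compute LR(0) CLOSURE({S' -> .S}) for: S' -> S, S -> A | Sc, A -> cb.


Start: S' -> .S
For each item with dot before a nonterminal B, add B -> .γ for every B-production
Closure: [S' -> .S, S -> .A, S -> .Sc, A -> .cb]


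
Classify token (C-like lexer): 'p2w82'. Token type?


Pattern: letter/underscore followed by alphanumerics, not a keyword
Type: IDENTIFIER


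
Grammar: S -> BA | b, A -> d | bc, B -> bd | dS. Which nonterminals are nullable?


A nonterminal is nullable iff some alternative derives ε (directly, or every symbol in it is nullable)
Nullable: {}


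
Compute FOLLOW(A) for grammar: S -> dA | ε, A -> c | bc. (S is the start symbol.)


$ ∈ FOLLOW(S). For each A -> αBβ: add FIRST(β)\{ε} to FOLLOW(B); if β nullable, add FOLLOW(A).
FOLLOW(A) = {$}


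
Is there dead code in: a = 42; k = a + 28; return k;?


a is read by k's definition; k is returned
No dead code


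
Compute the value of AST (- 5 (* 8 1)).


Evaluate inner: (* 8 1) = 8
Evaluate root: (- 5 8) = -3
Result: -3


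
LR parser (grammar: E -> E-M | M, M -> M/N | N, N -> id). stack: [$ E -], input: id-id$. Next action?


no handle ('E-' is not any RHS); shift 'id'
Action: shift


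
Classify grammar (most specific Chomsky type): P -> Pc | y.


Left-linear: every RHS is a terminal or one nonterminal followed by a terminal
Classification: Type 3 (Regular)


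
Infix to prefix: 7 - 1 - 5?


left-to-right (same/higher precedence on left): tree is (- (- 7 1) 5)
Prefix: - - 7 1 5


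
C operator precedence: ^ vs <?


'<' is relational (level 7); '^' is bitwise XOR (level 4)
Higher level binds tighter
'<' has higher precedence than '^'


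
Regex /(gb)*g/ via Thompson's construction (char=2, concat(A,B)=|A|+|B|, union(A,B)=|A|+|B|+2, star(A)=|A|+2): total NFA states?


Syntax tree has 3 char leaf(s), 0 union(s), 1 star(s)
chars contribute 3×2 = 6; each union adds +2; each star adds +2
Total: 6 + 0 + 2 = 8 states


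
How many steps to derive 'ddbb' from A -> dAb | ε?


Derivation: A => dAb => ddAbb => ddbb
Steps: 3


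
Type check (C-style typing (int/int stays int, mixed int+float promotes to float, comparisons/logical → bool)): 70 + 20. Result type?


Operand types: int + int
Rule: mixed int/float promotes to float; int/int stays int
Result type: int


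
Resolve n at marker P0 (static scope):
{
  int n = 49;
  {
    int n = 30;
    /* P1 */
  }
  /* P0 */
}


n declared in the same block as P0
n = 49


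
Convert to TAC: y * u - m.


Break into single-operator statements:
t1 = y * u
t2 = t1 - m


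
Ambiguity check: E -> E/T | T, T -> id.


precedence layered via separate nonterminal T: deterministic
Unambiguous


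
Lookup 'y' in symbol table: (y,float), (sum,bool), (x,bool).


Lookup 'y' → type float


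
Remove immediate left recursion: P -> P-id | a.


Left-recursive alternatives: P-id; non-recursive: a
Introduce P': P -> aP', P' -> -idP' | ε


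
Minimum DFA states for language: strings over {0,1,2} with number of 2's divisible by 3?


Track (count of 2) mod 3: states 0..2, accept at 0
Minimal DFA: 3 states


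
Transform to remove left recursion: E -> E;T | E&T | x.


Left-recursive alternatives: E;T, E&T; non-recursive: x
Introduce E': E -> xE', E' -> ;TE' | &TE' | ε


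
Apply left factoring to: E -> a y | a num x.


Common prefix: 'a'
Factored: E -> a E', E' -> y | num x


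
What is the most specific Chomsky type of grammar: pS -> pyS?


LHS has context (more than one symbol) and |LHS| ≤ |RHS|
Classification: Type 1 (Context-Sensitive)


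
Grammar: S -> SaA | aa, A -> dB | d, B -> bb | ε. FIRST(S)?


Per alternative of S: FIRST(SaA) = {a}; FIRST(aa) = {a}
FIRST(S) = {a}


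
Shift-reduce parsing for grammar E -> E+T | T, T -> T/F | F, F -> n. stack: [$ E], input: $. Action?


start symbol E on stack, input exhausted
Action: accept


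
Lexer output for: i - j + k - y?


Scan left to right, longest-match per lexeme
Tokens: ID(i), OP(-), ID(j), OP(+), ID(k), OP(-), ID(y)


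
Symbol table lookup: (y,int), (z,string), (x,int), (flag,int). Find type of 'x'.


Lookup 'x' → type int


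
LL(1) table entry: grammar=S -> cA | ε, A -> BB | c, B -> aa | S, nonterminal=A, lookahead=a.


For [A, a]: 'a' ∈ FIRST(BB)
Entry: A -> BB


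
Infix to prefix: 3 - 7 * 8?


'*' binds tighter: tree is (- 3 (* 7 8))
Prefix: - 3 * 7 8


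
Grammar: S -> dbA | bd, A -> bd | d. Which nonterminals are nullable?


A nonterminal is nullable iff some alternative derives ε (directly, or every symbol in it is nullable)
Nullable: {}


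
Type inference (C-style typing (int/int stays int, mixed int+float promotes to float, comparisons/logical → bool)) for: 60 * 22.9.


Operand types: int * float
Rule: mixed int/float promotes to float; int/int stays int
Result type: float


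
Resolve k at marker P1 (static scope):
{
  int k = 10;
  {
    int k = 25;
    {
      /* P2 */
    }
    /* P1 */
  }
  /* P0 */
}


k declared in the same block as P1
k = 25


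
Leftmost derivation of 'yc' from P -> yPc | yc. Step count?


Derivation: P => yc
Steps: 1


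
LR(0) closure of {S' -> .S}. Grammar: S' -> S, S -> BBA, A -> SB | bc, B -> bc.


Start: S' -> .S
For each item with dot before a nonterminal B, add B -> .γ for every B-production
Closure: [S' -> .S, S -> .BBA, B -> .bc]


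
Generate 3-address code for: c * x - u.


Break into single-operator statements:
t1 = c * x
t2 = t1 - u


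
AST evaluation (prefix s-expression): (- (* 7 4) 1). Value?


Evaluate inner: (* 7 4) = 28
Evaluate root: (- 28 1) = 27
Result: 27


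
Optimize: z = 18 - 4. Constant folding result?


18 - 4 = 14 at compile time
Optimized: z = 14


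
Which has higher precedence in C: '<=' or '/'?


'/' is multiplicative (level 10); '<=' is relational (level 7)
Higher level binds tighter
'/' has higher precedence than '<='


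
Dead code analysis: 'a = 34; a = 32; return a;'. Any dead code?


first assignment to a is overwritten before any read
Dead: 'a = 34'


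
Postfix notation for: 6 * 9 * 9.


Left to right (same or higher precedence on left)
Postfix: 6 9 * 9 *


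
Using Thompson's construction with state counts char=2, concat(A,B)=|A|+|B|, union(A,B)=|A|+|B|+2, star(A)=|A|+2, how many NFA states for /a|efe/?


Syntax tree has 4 char leaf(s), 1 union(s), 0 star(s)
chars contribute 4×2 = 8; each union adds +2; each star adds +2
Total: 8 + 2 + 0 = 10 states


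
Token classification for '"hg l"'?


Pattern: double-quoted sequence
Type: STRING_LITERAL


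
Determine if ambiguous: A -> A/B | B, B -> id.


precedence layered via separate nonterminal B: deterministic
Unambiguous


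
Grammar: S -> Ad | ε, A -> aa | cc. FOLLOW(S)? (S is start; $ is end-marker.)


$ ∈ FOLLOW(S). For each A -> αBβ: add FIRST(β)\{ε} to FOLLOW(B); if β nullable, add FOLLOW(A).
FOLLOW(S) = {$}


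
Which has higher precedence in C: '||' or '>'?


'>' is relational (level 7); '||' is logical OR (level 1)
Higher level binds tighter
'>' has higher precedence than '||'


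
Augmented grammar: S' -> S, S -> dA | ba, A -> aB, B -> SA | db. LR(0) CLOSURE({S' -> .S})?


Start: S' -> .S
For each item with dot before a nonterminal B, add B -> .γ for every B-production
Closure: [S' -> .S, S -> .dA, S -> .ba]


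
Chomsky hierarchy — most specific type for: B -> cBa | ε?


Single nonterminal LHS, but c^n a^n is not regular
Classification: Type 2 (Context-Free)


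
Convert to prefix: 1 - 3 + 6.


left-to-right (same/higher precedence on left): tree is (+ (- 1 3) 6)
Prefix: + - 1 3 6


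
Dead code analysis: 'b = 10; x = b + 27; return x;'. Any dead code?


b is read by x's definition; x is returned
No dead code


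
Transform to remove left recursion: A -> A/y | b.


Left-recursive alternatives: A/y; non-recursive: b
Introduce A': A -> bA', A' -> /yA' | ε


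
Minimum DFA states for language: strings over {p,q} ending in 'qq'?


Track the longest suffix of input matching a prefix of 'qq': 3 classes (prefixes of length 0..2)
Minimal DFA: 3 states


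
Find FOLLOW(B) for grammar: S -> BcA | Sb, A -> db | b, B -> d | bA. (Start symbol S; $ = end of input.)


$ ∈ FOLLOW(S). For each A -> αBβ: add FIRST(β)\{ε} to FOLLOW(B); if β nullable, add FOLLOW(A).
FOLLOW(B) = {c}


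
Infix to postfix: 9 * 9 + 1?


Left to right (same or higher precedence on left)
Postfix: 9 9 * 1 +


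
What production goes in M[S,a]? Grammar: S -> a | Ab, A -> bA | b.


For [S, a]: 'a' ∈ FIRST(a)
Entry: S -> a


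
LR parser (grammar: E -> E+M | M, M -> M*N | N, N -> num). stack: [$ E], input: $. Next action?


start symbol E on stack, input exhausted
Action: accept


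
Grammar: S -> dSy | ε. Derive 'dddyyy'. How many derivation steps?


Derivation: S => dSy => ddSyy => dddSyyy => dddyyy
Steps: 4


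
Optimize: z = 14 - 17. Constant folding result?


14 - 17 = -3 at compile time
Optimized: z = -3


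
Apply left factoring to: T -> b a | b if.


Common prefix: 'b'
Factored: T -> b T', T' -> a | if


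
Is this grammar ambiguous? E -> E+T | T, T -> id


precedence layered via separate nonterminal T: deterministic
Unambiguous


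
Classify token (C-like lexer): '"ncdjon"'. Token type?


Pattern: double-quoted sequence
Type: STRING_LITERAL


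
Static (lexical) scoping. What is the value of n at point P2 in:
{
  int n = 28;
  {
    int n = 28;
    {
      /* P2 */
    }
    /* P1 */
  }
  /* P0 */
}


P2's block does not declare n; resolves to the enclosing declaration at depth 1
n = 28


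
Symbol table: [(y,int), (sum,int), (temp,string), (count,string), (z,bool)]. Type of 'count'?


Lookup 'count' → type string


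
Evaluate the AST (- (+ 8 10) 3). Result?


Evaluate inner: (+ 8 10) = 18
Evaluate root: (- 18 3) = 15
Result: 15


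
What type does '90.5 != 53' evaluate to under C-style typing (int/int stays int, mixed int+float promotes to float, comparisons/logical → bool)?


Operand types: float != int
Rule: comparison yields bool
Result type: bool


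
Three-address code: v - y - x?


Break into single-operator statements:
t1 = v - y
t2 = t1 - x


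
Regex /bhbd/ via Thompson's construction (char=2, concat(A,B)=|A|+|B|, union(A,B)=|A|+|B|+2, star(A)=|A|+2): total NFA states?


Syntax tree has 4 char leaf(s), 0 union(s), 0 star(s)
chars contribute 4×2 = 8; each union adds +2; each star adds +2
Total: 8 + 0 + 0 = 8 states


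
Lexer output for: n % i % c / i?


Scan left to right, longest-match per lexeme
Tokens: ID(n), OP(%), ID(i), OP(%), ID(c), OP(/), ID(i)


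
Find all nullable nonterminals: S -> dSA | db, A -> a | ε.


A nonterminal is nullable iff some alternative derives ε (directly, or every symbol in it is nullable)
Nullable: {A}


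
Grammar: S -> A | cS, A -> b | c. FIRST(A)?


Per alternative of A: FIRST(b) = {b}; FIRST(c) = {c}
FIRST(A) = {b, c}


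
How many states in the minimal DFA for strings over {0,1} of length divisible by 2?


Track length mod 2: states 0..1, accept at 0
Minimal DFA: 2 states


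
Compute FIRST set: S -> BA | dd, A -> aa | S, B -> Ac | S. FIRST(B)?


Per alternative of B: FIRST(Ac) = {a, d}; FIRST(S) = {a, d}
FIRST(B) = {a, d}


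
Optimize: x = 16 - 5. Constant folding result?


16 - 5 = 11 at compile time
Optimized: x = 11


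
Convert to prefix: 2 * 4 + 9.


left-to-right (same/higher precedence on left): tree is (+ (* 2 4) 9)
Prefix: + * 2 4 9


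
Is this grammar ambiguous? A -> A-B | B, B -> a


precedence layered via separate nonterminal B: deterministic
Unambiguous


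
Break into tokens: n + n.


Scan left to right, longest-match per lexeme
Tokens: ID(n), OP(+), ID(n)


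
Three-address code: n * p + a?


Break into single-operator statements:
t1 = n * p
t2 = t1 + a


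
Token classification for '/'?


Pattern: operator symbol
Type: OPERATOR


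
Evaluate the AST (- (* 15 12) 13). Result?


Evaluate inner: (* 15 12) = 180
Evaluate root: (- 180 13) = 167
Result: 167


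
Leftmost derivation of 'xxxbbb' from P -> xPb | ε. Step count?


Derivation: P => xPb => xxPbb => xxxPbbb => xxxbbb
Steps: 4


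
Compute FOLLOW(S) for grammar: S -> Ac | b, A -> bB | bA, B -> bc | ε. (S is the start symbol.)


$ ∈ FOLLOW(S). For each A -> αBβ: add FIRST(β)\{ε} to FOLLOW(B); if β nullable, add FOLLOW(A).
FOLLOW(S) = {$}


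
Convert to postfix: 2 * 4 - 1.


Left to right (same or higher precedence on left)
Postfix: 2 4 * 1 -


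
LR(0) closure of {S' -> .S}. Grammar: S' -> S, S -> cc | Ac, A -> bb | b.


Start: S' -> .S
For each item with dot before a nonterminal B, add B -> .γ for every B-production
Closure: [S' -> .S, S -> .cc, S -> .Ac, A -> .bb, A -> .b]


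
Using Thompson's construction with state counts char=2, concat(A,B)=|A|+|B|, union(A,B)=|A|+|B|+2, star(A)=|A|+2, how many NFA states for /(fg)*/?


Syntax tree has 2 char leaf(s), 0 union(s), 1 star(s)
chars contribute 2×2 = 4; each union adds +2; each star adds +2
Total: 4 + 0 + 2 = 6 states


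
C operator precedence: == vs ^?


'==' is equality (level 6); '^' is bitwise XOR (level 4)
Higher level binds tighter
'==' has higher precedence than '^'


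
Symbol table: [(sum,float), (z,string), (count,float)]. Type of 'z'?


Lookup 'z' → type string


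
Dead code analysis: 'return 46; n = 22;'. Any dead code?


statement follows a return and is unreachable
Dead: 'n = 22'


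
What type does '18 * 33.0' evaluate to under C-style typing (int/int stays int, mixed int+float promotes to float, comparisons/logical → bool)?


Operand types: int * float
Rule: mixed int/float promotes to float; int/int stays int
Result type: float


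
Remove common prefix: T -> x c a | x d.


Common prefix: 'x'
Factored: T -> x T', T' -> c a | d


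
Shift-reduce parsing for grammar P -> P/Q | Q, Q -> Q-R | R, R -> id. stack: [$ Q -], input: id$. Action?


no handle; shift 'id'
Action: shift


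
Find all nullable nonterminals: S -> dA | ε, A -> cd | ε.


A nonterminal is nullable iff some alternative derives ε (directly, or every symbol in it is nullable)
Nullable: {A, S}


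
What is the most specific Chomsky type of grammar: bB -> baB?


LHS has context (more than one symbol) and |LHS| ≤ |RHS|
Classification: Type 1 (Context-Sensitive)


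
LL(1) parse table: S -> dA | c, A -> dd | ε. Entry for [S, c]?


For [S, c]: 'c' ∈ FIRST(c)
Entry: S -> c


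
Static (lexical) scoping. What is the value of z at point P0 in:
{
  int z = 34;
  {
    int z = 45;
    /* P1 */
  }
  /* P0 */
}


z declared in the same block as P0
z = 34


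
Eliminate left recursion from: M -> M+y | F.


Left-recursive alternatives: M+y; non-recursive: F
Introduce M': M -> FM', M' -> +yM' | ε


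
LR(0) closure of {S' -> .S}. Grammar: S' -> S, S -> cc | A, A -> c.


Start: S' -> .S
For each item with dot before a nonterminal B, add B -> .γ for every B-production
Closure: [S' -> .S, S -> .cc, S -> .A, A -> .c]


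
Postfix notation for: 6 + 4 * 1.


* has higher precedence, evaluate 4*1 first
Postfix: 6 4 1 * +


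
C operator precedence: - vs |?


'-' is additive (level 9); '|' is bitwise OR (level 3)
Higher level binds tighter
'-' has higher precedence than '|'


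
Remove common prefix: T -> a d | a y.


Common prefix: 'a'
Factored: T -> a T', T' -> d | y


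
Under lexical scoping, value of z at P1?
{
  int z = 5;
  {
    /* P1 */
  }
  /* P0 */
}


P1's block does not declare z; resolves to the enclosing declaration at depth 0
z = 5


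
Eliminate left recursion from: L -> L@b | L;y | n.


Left-recursive alternatives: L@b, L;y; non-recursive: n
Introduce L': L -> nL', L' -> @bL' | ;yL' | ε


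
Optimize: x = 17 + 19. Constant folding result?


17 + 19 = 36 at compile time
Optimized: x = 36


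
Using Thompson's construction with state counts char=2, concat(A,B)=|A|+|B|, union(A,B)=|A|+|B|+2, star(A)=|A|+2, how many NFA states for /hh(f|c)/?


Syntax tree has 4 char leaf(s), 1 union(s), 0 star(s)
chars contribute 4×2 = 8; each union adds +2; each star adds +2
Total: 8 + 2 + 0 = 10 states


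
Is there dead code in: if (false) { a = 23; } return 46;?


condition is constant false, so the whole block is unreachable
Dead: 'if (false) { a = 23; }'


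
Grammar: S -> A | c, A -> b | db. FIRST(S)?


Per alternative of S: FIRST(A) = {b, d}; FIRST(c) = {c}
FIRST(S) = {b, c, d}


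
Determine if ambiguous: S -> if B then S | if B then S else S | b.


dangling else: 'if B then if B then b else b' parses two ways
Ambiguous


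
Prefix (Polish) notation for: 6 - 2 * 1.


'*' binds tighter: tree is (- 6 (* 2 1))
Prefix: - 6 * 2 1


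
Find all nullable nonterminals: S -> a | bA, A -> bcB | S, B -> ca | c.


A nonterminal is nullable iff some alternative derives ε (directly, or every symbol in it is nullable)
Nullable: {}


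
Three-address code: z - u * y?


Break into single-operator statements:
t1 = u * y
t2 = z - t1


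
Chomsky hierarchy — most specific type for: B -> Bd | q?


Left-linear: every RHS is a terminal or one nonterminal followed by a terminal
Classification: Type 3 (Regular)


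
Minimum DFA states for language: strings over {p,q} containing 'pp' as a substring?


KMP-style automaton: 2 progress states + 1 absorbing accept = 3
Minimal DFA: 3 states


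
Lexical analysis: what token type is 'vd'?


Pattern: letter/underscore followed by alphanumerics, not a keyword
Type: IDENTIFIER


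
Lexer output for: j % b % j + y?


Scan left to right, longest-match per lexeme
Tokens: ID(j), OP(%), ID(b), OP(%), ID(j), OP(+), ID(y)


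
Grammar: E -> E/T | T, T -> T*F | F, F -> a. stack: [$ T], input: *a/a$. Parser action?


shift '*' to continue T -> T*F
Action: shift


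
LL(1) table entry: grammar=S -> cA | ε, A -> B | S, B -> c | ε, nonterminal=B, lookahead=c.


For [B, c]: 'c' ∈ FIRST(c)
Entry: B -> c


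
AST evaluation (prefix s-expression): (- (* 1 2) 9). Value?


Evaluate inner: (* 1 2) = 2
Evaluate root: (- 2 9) = -7
Result: -7


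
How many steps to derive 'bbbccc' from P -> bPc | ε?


Derivation: P => bPc => bbPcc => bbbPccc => bbbccc
Steps: 4


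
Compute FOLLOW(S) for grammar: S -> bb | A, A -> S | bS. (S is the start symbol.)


$ ∈ FOLLOW(S). For each A -> αBβ: add FIRST(β)\{ε} to FOLLOW(B); if β nullable, add FOLLOW(A).
FOLLOW(S) = {$}


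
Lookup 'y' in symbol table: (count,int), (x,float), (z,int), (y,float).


Lookup 'y' → type float


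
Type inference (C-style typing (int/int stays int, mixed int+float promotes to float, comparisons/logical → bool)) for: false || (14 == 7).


Operand types: bool || bool
Rule: logical operators take bool operands and yield bool
Result type: bool


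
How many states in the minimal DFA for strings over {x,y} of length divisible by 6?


Track length mod 6: states 0..5, accept at 0
Minimal DFA: 6 states


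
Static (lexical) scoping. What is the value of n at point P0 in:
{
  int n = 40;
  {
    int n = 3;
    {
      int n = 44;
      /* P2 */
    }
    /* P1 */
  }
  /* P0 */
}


n declared in the same block as P0
n = 40


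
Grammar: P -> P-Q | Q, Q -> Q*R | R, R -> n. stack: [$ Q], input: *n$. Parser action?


shift '*' to continue Q -> Q*R
Action: shift


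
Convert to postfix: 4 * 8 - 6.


Left to right (same or higher precedence on left)
Postfix: 4 8 * 6 -


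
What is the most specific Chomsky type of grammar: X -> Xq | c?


Left-linear: every RHS is a terminal or one nonterminal followed by a terminal
Classification: Type 3 (Regular)


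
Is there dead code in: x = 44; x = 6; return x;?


first assignment to x is overwritten before any read
Dead: 'x = 44'


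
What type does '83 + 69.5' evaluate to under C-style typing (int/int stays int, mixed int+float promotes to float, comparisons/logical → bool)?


Operand types: int + float
Rule: mixed int/float promotes to float; int/int stays int
Result type: float


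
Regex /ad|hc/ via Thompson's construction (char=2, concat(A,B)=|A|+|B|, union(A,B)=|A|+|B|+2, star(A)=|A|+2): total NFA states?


Syntax tree has 4 char leaf(s), 1 union(s), 0 star(s)
chars contribute 4×2 = 8; each union adds +2; each star adds +2
Total: 8 + 2 + 0 = 10 states


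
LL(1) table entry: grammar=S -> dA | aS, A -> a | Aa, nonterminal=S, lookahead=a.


For [S, a]: 'a' ∈ FIRST(aS)
Entry: S -> aS


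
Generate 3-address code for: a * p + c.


Break into single-operator statements:
t1 = a * p
t2 = t1 + c


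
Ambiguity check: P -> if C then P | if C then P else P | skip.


dangling else: 'if C then if C then skip else skip' parses two ways
Ambiguous


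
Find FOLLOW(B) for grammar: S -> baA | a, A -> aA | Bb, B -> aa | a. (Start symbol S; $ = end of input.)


$ ∈ FOLLOW(S). For each A -> αBβ: add FIRST(β)\{ε} to FOLLOW(B); if β nullable, add FOLLOW(A).
FOLLOW(B) = {b}


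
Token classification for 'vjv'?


Pattern: letter/underscore followed by alphanumerics, not a keyword
Type: IDENTIFIER


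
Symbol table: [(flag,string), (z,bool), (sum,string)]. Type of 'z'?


Lookup 'z' → type bool


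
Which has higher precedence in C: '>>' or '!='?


'>>' is shift (level 8); '!=' is equality (level 6)
Higher level binds tighter
'>>' has higher precedence than '!='


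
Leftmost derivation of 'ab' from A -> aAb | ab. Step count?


Derivation: A => ab
Steps: 1


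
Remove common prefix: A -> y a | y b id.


Common prefix: 'y'
Factored: A -> y A', A' -> a | b id


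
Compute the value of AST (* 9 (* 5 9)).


Evaluate inner: (* 5 9) = 45
Evaluate root: (* 9 45) = 405
Result: 405


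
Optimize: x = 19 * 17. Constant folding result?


19 * 17 = 323 at compile time
Optimized: x = 323


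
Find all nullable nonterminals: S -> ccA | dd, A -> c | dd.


A nonterminal is nullable iff some alternative derives ε (directly, or every symbol in it is nullable)
Nullable: {}


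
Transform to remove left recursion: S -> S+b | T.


Left-recursive alternatives: S+b; non-recursive: T
Introduce S': S -> TS', S' -> +bS' | ε


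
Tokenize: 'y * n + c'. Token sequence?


Scan left to right, longest-match per lexeme
Tokens: ID(y), OP(*), ID(n), OP(+), ID(c)


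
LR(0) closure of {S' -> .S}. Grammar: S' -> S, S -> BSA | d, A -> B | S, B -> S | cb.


Start: S' -> .S
For each item with dot before a nonterminal B, add B -> .γ for every B-production
Closure: [S' -> .S, S -> .BSA, S -> .d, B -> .S, B -> .cb]


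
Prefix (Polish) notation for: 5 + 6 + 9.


left-to-right (same/higher precedence on left): tree is (+ (+ 5 6) 9)
Prefix: + + 5 6 9
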